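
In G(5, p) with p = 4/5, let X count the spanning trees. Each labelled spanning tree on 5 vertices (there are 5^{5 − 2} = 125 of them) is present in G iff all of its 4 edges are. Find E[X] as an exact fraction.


K_5 has 5^{5 − 2} = 125 labelled spanning trees.
For each such spanning tree H, let X_H = 1 if all 4 edges of H are present in G. Then P[X_H = 1] = p^{4} = (4/5)^{4} = 256/625.
By linearity of expectation: E[X] = Σ_H E[X_H] = 125 · p^{4} = 125 · 256/625 = 256/5.
Numerically: E[X] ≈ 51.2.

E[X] = 125 · (4/5)^{4} = 256/5 ≈ 51.2.


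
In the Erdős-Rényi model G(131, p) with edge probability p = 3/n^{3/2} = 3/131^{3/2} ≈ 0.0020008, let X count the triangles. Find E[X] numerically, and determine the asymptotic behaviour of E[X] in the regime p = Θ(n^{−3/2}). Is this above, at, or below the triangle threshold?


Number of potential triangles: C(131, 3) = 366145.
Each occurs with probability p³ ≈ (0.0020008)³ ≈ 8.0101921e-09.
By linearity: E[X] = C(131, 3)·p³ ≈ 366145 · 8.0101921e-09 ≈ 0.00293.
Since α = 3/2 > 1, p = c/n^{3/2} = o(1/n) is below the triangle threshold p ~ 1/n. Asymptotically E[X] ~ (c³/6)·n^{3(1−α)} = (3³/6)·n^{-1.5} → 0, so by Markov's inequality G has no triangles w.h.p.

E[X] ≈ 0.00293; in regime p = Θ(1/n^{3/2}) E[X] tends to 0 (below the triangle threshold p ~ 1/n).


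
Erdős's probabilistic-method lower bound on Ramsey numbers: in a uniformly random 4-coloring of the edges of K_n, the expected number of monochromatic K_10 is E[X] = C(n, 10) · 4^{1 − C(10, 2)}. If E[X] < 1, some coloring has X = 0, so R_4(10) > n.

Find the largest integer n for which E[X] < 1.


We need C(n, 10) · 4^{1 − 45} < 1, i.e. C(n, 10) < 4^{45 − 1} = 309485009821345068724781056.
Check values of n near the boundary:
  n = 2020: C(2020, 10) = 304832018578739931133653656; 304832018578739931133653656 < 309485009821345068724781056? YES
  n = 2021: C(2021, 10) = 306347841644770462864800616; 306347841644770462864800616 < 309485009821345068724781056? YES
  n = 2022: C(2022, 10) = 307870445231474093395937796; 307870445231474093395937796 < 309485009821345068724781056? YES
  n = 2023: C(2023, 10) = 309399856285778485315440716; 309399856285778485315440716 < 309485009821345068724781056? YES
  n = 2024: C(2024, 10) = 310936101848269937576192656; 310936101848269937576192656 < 309485009821345068724781056? NO
  n = 2025: C(2025, 10) = 312479209053472269772600560; 312479209053472269772600560 < 309485009821345068724781056? NO
The largest n with C(n, 10) < 309485009821345068724781056 is n = 2023 (where E[X] = 77349964071444621328860179/77371252455336267181195264 ≈ 0.9997249). Hence R_4(10) > 2023, i.e. R_4(10) ≥ 2024.

Largest n = 2023; hence R_4(10) > 2023.


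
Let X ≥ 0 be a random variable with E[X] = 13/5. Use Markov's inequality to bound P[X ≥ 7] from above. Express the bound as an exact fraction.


μ = E[X] = 13/5, a = 7.
Markov: P[X ≥ 7] ≤ μ/a = (13/5)/7 = 13/35.
Numerically: ≈ 0.371429.
(Since a = 7 > μ = 2.600000, the bound 13/35 is < 1 and informative.)

P[X ≥ 7] ≤ 13/35 ≈ 0.371429.


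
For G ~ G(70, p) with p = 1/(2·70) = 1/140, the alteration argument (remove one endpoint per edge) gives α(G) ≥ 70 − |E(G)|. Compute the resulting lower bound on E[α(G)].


E[|E(G)|] = C(70, 2)·p = 2415 · (1/140) = 69/4.
E[α(G)] ≥ n − E[|E(G)|] = 70 − 69/4 = 211/4.
Numerically: ≈ 52.750000.
(This is only a lower bound; the true E[α(G)] may be larger.)

E[α(G)] ≥ 211/4 ≈ 52.750000.


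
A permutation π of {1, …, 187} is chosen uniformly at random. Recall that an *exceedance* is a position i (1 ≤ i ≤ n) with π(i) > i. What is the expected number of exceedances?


Write X = Σ_{i=1}^{187} X_i, where X_i = 1_{π(i) > i}.
For each fixed i, π(i) is uniform over {1, …, 187} (marginal of a uniform permutation), so P[π(i) > i] = (n − i)/n. Summing: Σ_{i=1}^{187} (n − i)/n = (0 + 1 + … + 186)/187 = 187(187 − 1)/(2·187) = (187 − 1)/2.
Hence E[X] = Σ_{i=1}^{187} (187 − i)/187 = 93 ≈ 93.000000.

E[X] = 93 = 93.000000.


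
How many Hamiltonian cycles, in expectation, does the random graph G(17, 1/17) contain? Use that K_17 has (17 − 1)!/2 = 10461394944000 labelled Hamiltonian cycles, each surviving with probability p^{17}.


K_17 has (17 − 1)!/2 = 10461394944000 labelled Hamiltonian cycles.
For each such Hamiltonian cycle H, let X_H = 1 if all 17 edges of H are present in G. Then P[X_H = 1] = p^{17} = (1/17)^{17} = 1/827240261886336764177.
Summing the indicators: E[X] = Σ_H E[X_H] = 10461394944000 · p^{17} = 10461394944000 · 1/827240261886336764177 = 10461394944000/827240261886336764177.
Numerically: E[X] ≈ 1.26461e-08.

E[X] = 10461394944000 · (1/17)^{17} = 10461394944000/827240261886336764177 ≈ 1.26461e-08.


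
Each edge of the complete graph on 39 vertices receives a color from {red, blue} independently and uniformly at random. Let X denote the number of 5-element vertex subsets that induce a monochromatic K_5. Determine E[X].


Let X = Σ_S X_S over the C(39, 5) = 575757 subsets S of size 5, where X_S = 1 if the K_5 on S is monochromatic.
For a fixed S, the K_5 on S has C(5, 2) = 10 edges. P[all 10 edges red] = (1/2)^10, and likewise for blue, so P[monochromatic] = 2·(1/2)^10 = 2^{1 − 10} = 1/512.
Summing: E[X] = C(39, 5) · 2^{1 − 10} = 575757 · 1/512 = 575757/512.
Numerically: E[X] ≈ 1124.5254.

E[X] = C(39,5)·2^(1−C(5,2)) = 575757/512 ≈ 1124.5254.


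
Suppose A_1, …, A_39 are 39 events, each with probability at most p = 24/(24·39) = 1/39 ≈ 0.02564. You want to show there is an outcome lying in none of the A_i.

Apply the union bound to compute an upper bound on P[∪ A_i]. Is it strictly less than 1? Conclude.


Union bound: P[∪_{i=1}^{39} A_i] ≤ Σ_i P[A_i] ≤ 39·p = 39·(1/39) = 1.
Numerically: 1 ≈ 1.00000.
Is 1 < 1? NO.
Since the bound 1 is ≥ 1, the union bound is uninformative here; it does NOT by itself certify existence.

39·p = 1 ≈ 1.00000; existence NOT certified by the union bound.


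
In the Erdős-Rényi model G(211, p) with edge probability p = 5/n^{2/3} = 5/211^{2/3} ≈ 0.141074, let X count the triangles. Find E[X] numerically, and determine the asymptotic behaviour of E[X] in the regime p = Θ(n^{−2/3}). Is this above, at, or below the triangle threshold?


Number of potential triangles: C(211, 3) = 1543465.
Each occurs with probability p³ ≈ (0.141074)³ ≈ 2.80766380e-03.
By linearity: E[X] = C(211, 3)·p³ ≈ 1543465 · 2.80766380e-03 ≈ 4333.530806.
Since α = 2/3 < 1, p = c/n^{2/3} ≫ 1/n is above the triangle threshold p ~ 1/n. Asymptotically E[X] ~ (c³/6)·n^{3(1−α)} = (5³/6)·n^{1} → ∞; triangles are abundant w.h.p.

E[X] ≈ 4333.530806; in regime p = Θ(1/n^{2/3}) E[X] diverges (above the triangle threshold p ~ 1/n).


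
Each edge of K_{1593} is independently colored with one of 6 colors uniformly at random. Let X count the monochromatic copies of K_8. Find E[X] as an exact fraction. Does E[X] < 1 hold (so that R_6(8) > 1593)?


E[X] = C(1593, 8) · 6^{1 − 28} = 1010555394551193970323 · 6^{−27} = 1010555394551193970323/1023490369077469249536.
As a reduced fraction: E[X] = 37427977575970147049/37907050706572935168 ≈ 0.987.
Is E[X] < 1? YES.
Since E[X] < 1, there exists a 6-coloring of K_{1593} with no monochromatic K_8; hence R_6(8) > 1593.

E[X] = 37427977575970147049/37907050706572935168 ≈ 0.987; E[X] < 1, so R_6(8) > 1593.


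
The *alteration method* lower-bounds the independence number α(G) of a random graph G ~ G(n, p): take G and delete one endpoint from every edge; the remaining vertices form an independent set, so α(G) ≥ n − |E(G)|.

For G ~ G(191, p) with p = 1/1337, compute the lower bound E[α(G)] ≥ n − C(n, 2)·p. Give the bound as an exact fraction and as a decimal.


E[|E(G)|] = C(191, 2)·p = 18145 · (1/1337) = 95/7.
E[α(G)] ≥ n − E[|E(G)|] = 191 − 95/7 = 1242/7.
Numerically: ≈ 177.428571.
(This is only a lower bound; the true E[α(G)] may be larger.)

E[α(G)] ≥ 1242/7 ≈ 177.428571.


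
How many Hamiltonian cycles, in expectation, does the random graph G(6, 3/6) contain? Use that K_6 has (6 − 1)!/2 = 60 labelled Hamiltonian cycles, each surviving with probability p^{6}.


K_6 has (6 − 1)!/2 = 60 labelled Hamiltonian cycles.
For each such Hamiltonian cycle H, let X_H = 1 if all 6 edges of H are present in G. Then P[X_H = 1] = p^{6} = (1/2)^{6} = 1/64.
Summing the indicators: E[X] = Σ_H E[X_H] = 60 · p^{6} = 60 · 1/64 = 15/16.
Numerically: E[X] ≈ 0.9375.

E[X] = 60 · (1/2)^{6} = 15/16 ≈ 0.9375.


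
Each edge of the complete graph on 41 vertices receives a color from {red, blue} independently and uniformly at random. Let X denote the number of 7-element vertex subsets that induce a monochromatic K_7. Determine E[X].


Let X = Σ_S X_S over the C(41, 7) = 22481940 subsets S of size 7, where X_S = 1 if the K_7 on S is monochromatic.
For a fixed S, the K_7 on S has C(7, 2) = 21 edges. P[all 21 edges red] = (1/2)^21, and likewise for blue, so P[monochromatic] = 2·(1/2)^21 = 2^{1 − 21} = 1/1048576.
By linearity of expectation: E[X] = C(41, 7) · 2^{1 − 21} = 22481940 · 1/1048576 = 5620485/262144.
Numerically: E[X] ≈ 21.440449.

E[X] = C(41,7)·2^(1−C(7,2)) = 5620485/262144 ≈ 21.440449.


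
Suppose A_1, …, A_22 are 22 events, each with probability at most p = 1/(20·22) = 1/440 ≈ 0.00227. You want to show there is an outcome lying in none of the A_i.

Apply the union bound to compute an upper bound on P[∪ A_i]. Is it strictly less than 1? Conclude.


Union bound: P[∪_{i=1}^{22} A_i] ≤ Σ_i P[A_i] ≤ 22·p = 22·(1/440) = 1/20.
Numerically: 1/20 ≈ 0.05000.
Is 1/20 < 1? YES.
Since P[∪ A_i] ≤ 1/20 < 1, the complement has P[∩ A_i^c] ≥ 1 − 1/20 = 19/20 > 0, so some outcome avoids every A_i.

22·p = 1/20 ≈ 0.05000; existence CERTIFIED by the union bound.


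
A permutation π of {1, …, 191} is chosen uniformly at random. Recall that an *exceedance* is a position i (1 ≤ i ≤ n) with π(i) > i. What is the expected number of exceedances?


Write X = Σ_{i=1}^{191} X_i, where X_i = 1_{π(i) > i}.
For each fixed i, π(i) is uniform over {1, …, 191} (marginal of a uniform permutation), so P[π(i) > i] = (n − i)/n. Summing: Σ_{i=1}^{191} (n − i)/n = (0 + 1 + … + 190)/191 = 191(191 − 1)/(2·191) = (191 − 1)/2.
Hence E[X] = Σ_{i=1}^{191} (191 − i)/191 = 95 ≈ 95.000000.

E[X] = 95 = 95.000000.


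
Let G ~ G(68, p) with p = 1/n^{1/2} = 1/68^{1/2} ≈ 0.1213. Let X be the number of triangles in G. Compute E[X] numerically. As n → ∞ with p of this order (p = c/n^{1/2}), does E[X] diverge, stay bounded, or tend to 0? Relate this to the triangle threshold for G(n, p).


Number of potential triangles: C(68, 3) = 50116.
Each occurs with probability p³ ≈ (0.1213)³ ≈ 1.783350e-03.
By linearity: E[X] = C(68, 3)·p³ ≈ 50116 · 1.783350e-03 ≈ 89.3744.
Since α = 1/2 < 1, p = c/n^{1/2} ≫ 1/n is above the triangle threshold p ~ 1/n. Asymptotically E[X] ~ (c³/6)·n^{3(1−α)} = (1³/6)·n^{1.5} → ∞; triangles are abundant w.h.p.

E[X] ≈ 89.3744; in regime p = Θ(1/n^{1/2}) E[X] diverges (above the triangle threshold p ~ 1/n).


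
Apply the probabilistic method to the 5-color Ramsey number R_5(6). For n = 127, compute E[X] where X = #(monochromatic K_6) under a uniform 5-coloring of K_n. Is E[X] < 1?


E[X] = C(127, 6) · 5^{1 − 15} = 5169379425 · 5^{−14} = 5169379425/6103515625.
As a reduced fraction: E[X] = 206775177/244140625 ≈ 0.8470.
Is E[X] < 1? YES.
Since E[X] < 1, there exists a 5-coloring of K_{127} with no monochromatic K_6; hence R_5(6) > 127.

E[X] = 206775177/244140625 ≈ 0.8470; E[X] < 1, so R_5(6) > 127.


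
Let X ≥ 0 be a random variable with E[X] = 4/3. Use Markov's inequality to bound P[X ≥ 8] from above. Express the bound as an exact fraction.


μ = E[X] = 4/3, a = 8.
Markov: P[X ≥ 8] ≤ μ/a = (4/3)/8 = 1/6.
Numerically: ≈ 0.1667.
(Since a = 8 > μ = 1.3333, the bound 1/6 is < 1 and informative.)

P[X ≥ 8] ≤ 1/6 ≈ 0.1667.


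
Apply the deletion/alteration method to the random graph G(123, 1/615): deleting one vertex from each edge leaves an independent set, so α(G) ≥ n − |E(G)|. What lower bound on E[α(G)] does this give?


E[|E(G)|] = C(123, 2)·p = 7503 · (1/615) = 61/5.
E[α(G)] ≥ n − E[|E(G)|] = 123 − 61/5 = 554/5.
Numerically: ≈ 110.8000.
(This is only a lower bound; the true E[α(G)] may be larger.)

E[α(G)] ≥ 554/5 ≈ 110.8000.


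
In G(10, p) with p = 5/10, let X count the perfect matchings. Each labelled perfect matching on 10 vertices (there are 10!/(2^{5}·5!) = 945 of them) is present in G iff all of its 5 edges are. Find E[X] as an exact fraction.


K_10 has 10!/(2^{5}·5!) = 945 labelled perfect matchings.
For each such perfect matching H, let X_H = 1 if all 5 edges of H are present in G. Then P[X_H = 1] = p^{5} = (1/2)^{5} = 1/32.
By linearity of expectation: E[X] = Σ_H E[X_H] = 945 · p^{5} = 945 · 1/32 = 945/32.
Numerically: E[X] ≈ 29.53.

E[X] = 945 · (1/2)^{5} = 945/32 ≈ 29.53.


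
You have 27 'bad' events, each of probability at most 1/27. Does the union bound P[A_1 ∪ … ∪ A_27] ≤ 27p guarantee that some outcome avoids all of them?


Union bound: P[∪_{i=1}^{27} A_i] ≤ Σ_i P[A_i] ≤ 27·p = 27·(1/27) = 1.
Numerically: 1 ≈ 1.00000.
Is 1 < 1? NO.
Since the bound 1 is ≥ 1, the union bound is uninformative here; it does NOT by itself certify existence.

27·p = 1 ≈ 1.00000; existence NOT certified by the union bound.


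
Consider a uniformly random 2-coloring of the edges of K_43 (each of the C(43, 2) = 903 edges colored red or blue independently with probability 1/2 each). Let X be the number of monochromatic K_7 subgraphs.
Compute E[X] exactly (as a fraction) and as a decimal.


Let X = Σ_S X_S over the C(43, 7) = 32224114 subsets S of size 7, where X_S = 1 if the K_7 on S is monochromatic.
For a fixed S, the K_7 on S has C(7, 2) = 21 edges. P[all 21 edges red] = (1/2)^21, and likewise for blue, so P[monochromatic] = 2·(1/2)^21 = 2^{1 − 21} = 1/1048576.
By linearity: E[X] = C(43, 7) · 2^{1 − 21} = 32224114 · 1/1048576 = 16112057/524288.
Numerically: E[X] ≈ 30.731310.

E[X] = C(43,7)·2^(1−C(7,2)) = 16112057/524288 ≈ 30.731310.


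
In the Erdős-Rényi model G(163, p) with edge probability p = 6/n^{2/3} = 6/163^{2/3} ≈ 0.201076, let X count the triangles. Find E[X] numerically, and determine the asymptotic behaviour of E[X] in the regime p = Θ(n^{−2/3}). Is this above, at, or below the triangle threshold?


Number of potential triangles: C(163, 3) = 708561.
Each occurs with probability p³ ≈ (0.201076)³ ≈ 8.12977530e-03.
By linearity: E[X] = C(163, 3)·p³ ≈ 708561 · 8.12977530e-03 ≈ 5760.441718.
Since α = 2/3 < 1, p = c/n^{2/3} ≫ 1/n is above the triangle threshold p ~ 1/n. Asymptotically E[X] ~ (c³/6)·n^{3(1−α)} = (6³/6)·n^{1} → ∞; triangles are abundant w.h.p.

E[X] ≈ 5760.441718; in regime p = Θ(1/n^{2/3}) E[X] diverges (above the triangle threshold p ~ 1/n).


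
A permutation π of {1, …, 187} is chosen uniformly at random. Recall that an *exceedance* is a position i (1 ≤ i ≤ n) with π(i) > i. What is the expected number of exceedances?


Write X = Σ_{i=1}^{187} X_i, where X_i = 1_{π(i) > i}.
For each fixed i, π(i) is uniform over {1, …, 187} (marginal of a uniform permutation), so P[π(i) > i] = (n − i)/n. Summing: Σ_{i=1}^{187} (n − i)/n = (0 + 1 + … + 186)/187 = 187(187 − 1)/(2·187) = (187 − 1)/2.
Hence E[X] = Σ_{i=1}^{187} (187 − i)/187 = 93 ≈ 93.000.

E[X] = 93 = 93.000.


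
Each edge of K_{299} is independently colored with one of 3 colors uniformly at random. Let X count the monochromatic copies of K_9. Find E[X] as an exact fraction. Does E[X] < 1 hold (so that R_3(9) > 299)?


E[X] = C(299, 9) · 3^{1 − 36} = 46610674441390059 · 3^{−35} = 46610674441390059/50031545098999707.
As a reduced fraction: E[X] = 15536891480463353/16677181699666569 ≈ 0.9316.
Is E[X] < 1? YES.
Since E[X] < 1, there exists a 3-coloring of K_{299} with no monochromatic K_9; hence R_3(9) > 299.

E[X] = 15536891480463353/16677181699666569 ≈ 0.9316; E[X] < 1, so R_3(9) > 299.


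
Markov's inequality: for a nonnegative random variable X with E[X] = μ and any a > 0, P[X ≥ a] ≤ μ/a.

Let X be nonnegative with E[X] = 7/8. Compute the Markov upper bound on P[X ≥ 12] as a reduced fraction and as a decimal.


μ = E[X] = 7/8, a = 12.
Markov: P[X ≥ 12] ≤ μ/a = (7/8)/12 = 7/96.
Numerically: ≈ 0.073.
(Since a = 12 > μ = 0.875, the bound 7/96 is < 1 and informative.)

P[X ≥ 12] ≤ 7/96 ≈ 0.073.


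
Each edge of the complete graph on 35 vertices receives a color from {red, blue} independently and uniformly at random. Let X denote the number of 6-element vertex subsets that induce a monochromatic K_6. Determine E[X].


Let X = Σ_S X_S over the C(35, 6) = 1623160 subsets S of size 6, where X_S = 1 if the K_6 on S is monochromatic.
For a fixed S, the K_6 on S has C(6, 2) = 15 edges. P[all 15 edges red] = (1/2)^15, and likewise for blue, so P[monochromatic] = 2·(1/2)^15 = 2^{1 − 15} = 1/16384.
By linearity: E[X] = C(35, 6) · 2^{1 − 15} = 1623160 · 1/16384 = 202895/2048.
Numerically: E[X] ≈ 99.070.

E[X] = C(35,6)·2^(1−C(6,2)) = 202895/2048 ≈ 99.070.


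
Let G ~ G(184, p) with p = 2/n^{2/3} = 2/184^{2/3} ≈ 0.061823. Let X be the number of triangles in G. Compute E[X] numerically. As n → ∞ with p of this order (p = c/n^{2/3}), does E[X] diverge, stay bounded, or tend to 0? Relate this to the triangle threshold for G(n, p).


Number of potential triangles: C(184, 3) = 1021384.
Each occurs with probability p³ ≈ (0.061823)³ ≈ 2.3629490e-04.
By linearity: E[X] = C(184, 3)·p³ ≈ 1021384 · 2.3629490e-04 ≈ 241.34783.
Since α = 2/3 < 1, p = c/n^{2/3} ≫ 1/n is above the triangle threshold p ~ 1/n. Asymptotically E[X] ~ (c³/6)·n^{3(1−α)} = (2³/6)·n^{1} → ∞; triangles are abundant w.h.p.

E[X] ≈ 241.34783; in regime p = Θ(1/n^{2/3}) E[X] diverges (above the triangle threshold p ~ 1/n).


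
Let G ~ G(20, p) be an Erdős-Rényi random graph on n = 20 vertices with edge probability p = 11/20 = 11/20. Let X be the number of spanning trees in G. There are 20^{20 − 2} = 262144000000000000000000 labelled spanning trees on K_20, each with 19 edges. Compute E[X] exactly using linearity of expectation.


K_20 has 20^{20 − 2} = 262144000000000000000000 labelled spanning trees.
For each such spanning tree H, let X_H = 1 if all 19 edges of H are present in G. Then P[X_H = 1] = p^{19} = (11/20)^{19} = 61159090448414546291/5242880000000000000000000.
Summing the indicators: E[X] = Σ_H E[X_H] = 262144000000000000000000 · p^{19} = 262144000000000000000000 · 61159090448414546291/5242880000000000000000000 = 61159090448414546291/20.
Numerically: E[X] ≈ 3.06e+18.

E[X] = 262144000000000000000000 · (11/20)^{19} = 61159090448414546291/20 ≈ 3.06e+18.


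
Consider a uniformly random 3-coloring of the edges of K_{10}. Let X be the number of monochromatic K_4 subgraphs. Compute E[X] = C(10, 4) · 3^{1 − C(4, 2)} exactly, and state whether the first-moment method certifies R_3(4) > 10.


E[X] = C(10, 4) · 3^{1 − 6} = 210 · 3^{−5} = 210/243.
As a reduced fraction: E[X] = 70/81 ≈ 0.86420.
Is E[X] < 1? YES.
Since E[X] < 1, there exists a 3-coloring of K_{10} with no monochromatic K_4; hence R_3(4) > 10.

E[X] = 70/81 ≈ 0.86420; E[X] < 1, so R_3(4) > 10.


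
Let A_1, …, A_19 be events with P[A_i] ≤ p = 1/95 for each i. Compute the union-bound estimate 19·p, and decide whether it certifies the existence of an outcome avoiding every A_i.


Union bound: P[∪_{i=1}^{19} A_i] ≤ Σ_i P[A_i] ≤ 19·p = 19·(1/95) = 1/5.
Numerically: 1/5 ≈ 0.20000.
Is 1/5 < 1? YES.
Since P[∪ A_i] ≤ 1/5 < 1, the complement has P[∩ A_i^c] ≥ 1 − 1/5 = 4/5 > 0, so some outcome avoids every A_i.

19·p = 1/5 ≈ 0.20000; existence CERTIFIED by the union bound.


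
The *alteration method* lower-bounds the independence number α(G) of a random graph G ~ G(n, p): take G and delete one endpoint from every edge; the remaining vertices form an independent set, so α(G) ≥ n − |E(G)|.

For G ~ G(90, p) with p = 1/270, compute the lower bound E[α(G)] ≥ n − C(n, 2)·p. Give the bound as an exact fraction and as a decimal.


E[|E(G)|] = C(90, 2)·p = 4005 · (1/270) = 89/6.
E[α(G)] ≥ n − E[|E(G)|] = 90 − 89/6 = 451/6.
Numerically: ≈ 75.167.
(This is only a lower bound; the true E[α(G)] may be larger.)

E[α(G)] ≥ 451/6 ≈ 75.167.


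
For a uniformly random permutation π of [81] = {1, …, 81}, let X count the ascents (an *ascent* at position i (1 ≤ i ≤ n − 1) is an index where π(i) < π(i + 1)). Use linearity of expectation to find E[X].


Write X = Σ X_I over i = 1, …, 80, with X_I the indicator of one ascent.
There are 80 indicators.
For each fixed i, the pair (π(i), π(i+1)) is a uniformly random ordered pair of distinct values from {1, …, 81}; by symmetry P[π(i) < π(i+1)] = 1/2.
By linearity: E[X] = 80 · (1/2) = (81 − 1) · (1/2) = 40 ≈ 40.000.

E[X] = 40 = 40.000.


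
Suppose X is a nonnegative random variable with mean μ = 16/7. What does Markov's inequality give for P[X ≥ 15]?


μ = E[X] = 16/7, a = 15.
Markov: P[X ≥ 15] ≤ μ/a = (16/7)/15 = 16/105.
Numerically: ≈ 0.15238.
(Since a = 15 > μ = 2.28571, the bound 16/105 is < 1 and informative.)

P[X ≥ 15] ≤ 16/105 ≈ 0.15238.


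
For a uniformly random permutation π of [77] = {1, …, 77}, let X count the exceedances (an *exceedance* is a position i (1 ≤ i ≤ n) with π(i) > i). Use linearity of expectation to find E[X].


Write X = Σ_{i=1}^{77} X_i, where X_i = 1_{π(i) > i}.
For each fixed i, π(i) is uniform over {1, …, 77} (marginal of a uniform permutation), so P[π(i) > i] = (n − i)/n. Summing: Σ_{i=1}^{77} (n − i)/n = (0 + 1 + … + 76)/77 = 77(77 − 1)/(2·77) = (77 − 1)/2.
Hence E[X] = Σ_{i=1}^{77} (77 − i)/77 = 38 ≈ 38.0000.

E[X] = 38 = 38.0000.


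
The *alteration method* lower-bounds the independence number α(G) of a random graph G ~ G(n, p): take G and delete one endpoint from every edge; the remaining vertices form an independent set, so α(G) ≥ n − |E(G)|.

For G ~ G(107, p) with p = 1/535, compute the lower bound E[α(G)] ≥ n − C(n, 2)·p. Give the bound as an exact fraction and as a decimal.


E[|E(G)|] = C(107, 2)·p = 5671 · (1/535) = 53/5.
E[α(G)] ≥ n − E[|E(G)|] = 107 − 53/5 = 482/5.
Numerically: ≈ 96.400000.
(This is only a lower bound; the true E[α(G)] may be larger.)

E[α(G)] ≥ 482/5 ≈ 96.400000.


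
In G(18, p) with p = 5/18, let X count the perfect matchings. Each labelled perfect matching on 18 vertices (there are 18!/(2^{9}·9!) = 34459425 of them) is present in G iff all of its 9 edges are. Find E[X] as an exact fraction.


K_18 has 18!/(2^{9}·9!) = 34459425 labelled perfect matchings.
For each such perfect matching H, let X_H = 1 if all 9 edges of H are present in G. Then P[X_H = 1] = p^{9} = (5/18)^{9} = 1953125/198359290368.
By linearity of expectation: E[X] = Σ_H E[X_H] = 34459425 · p^{9} = 34459425 · 1953125/198359290368 = 830908203125/2448880128.
Numerically: E[X] ≈ 339.3.

E[X] = 34459425 · (5/18)^{9} = 830908203125/2448880128 ≈ 339.3.


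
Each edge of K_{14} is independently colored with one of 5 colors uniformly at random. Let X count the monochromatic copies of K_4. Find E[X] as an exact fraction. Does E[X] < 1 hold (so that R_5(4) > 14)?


E[X] = C(14, 4) · 5^{1 − 6} = 1001 · 5^{−5} = 1001/3125.
As a reduced fraction: E[X] = 1001/3125 ≈ 0.320.
Is E[X] < 1? YES.
Since E[X] < 1, there exists a 5-coloring of K_{14} with no monochromatic K_4; hence R_5(4) > 14.

E[X] = 1001/3125 ≈ 0.320; E[X] < 1, so R_5(4) > 14.


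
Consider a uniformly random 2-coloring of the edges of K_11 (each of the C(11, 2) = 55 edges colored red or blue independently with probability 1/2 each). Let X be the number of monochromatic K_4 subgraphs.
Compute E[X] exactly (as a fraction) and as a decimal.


Let X = Σ_S X_S over the C(11, 4) = 330 subsets S of size 4, where X_S = 1 if the K_4 on S is monochromatic.
For a fixed S, the K_4 on S has C(4, 2) = 6 edges. P[all 6 edges red] = (1/2)^6, and likewise for blue, so P[monochromatic] = 2·(1/2)^6 = 2^{1 − 6} = 1/32.
By linearity of expectation: E[X] = C(11, 4) · 2^{1 − 6} = 330 · 1/32 = 165/16.
Numerically: E[X] ≈ 10.312.

E[X] = C(11,4)·2^(1−C(4,2)) = 165/16 ≈ 10.312.


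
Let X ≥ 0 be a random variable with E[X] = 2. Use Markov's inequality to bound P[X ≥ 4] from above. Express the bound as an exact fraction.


μ = E[X] = 2, a = 4.
Markov: P[X ≥ 4] ≤ μ/a = (2)/4 = 1/2.
Numerically: ≈ 0.5000.
(Since a = 4 > μ = 2.0000, the bound 1/2 is < 1 and informative.)

P[X ≥ 4] ≤ 1/2 ≈ 0.5000.


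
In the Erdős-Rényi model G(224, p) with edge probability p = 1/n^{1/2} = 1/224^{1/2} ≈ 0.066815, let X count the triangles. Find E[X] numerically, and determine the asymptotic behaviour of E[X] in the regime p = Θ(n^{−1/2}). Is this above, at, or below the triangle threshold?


Number of potential triangles: C(224, 3) = 1848224.
Each occurs with probability p³ ≈ (0.066815)³ ≈ 2.9828264e-04.
By linearity: E[X] = C(224, 3)·p³ ≈ 1848224 · 2.9828264e-04 ≈ 551.29313.
Since α = 1/2 < 1, p = c/n^{1/2} ≫ 1/n is above the triangle threshold p ~ 1/n. Asymptotically E[X] ~ (c³/6)·n^{3(1−α)} = (1³/6)·n^{1.5} → ∞; triangles are abundant w.h.p.

E[X] ≈ 551.29313; in regime p = Θ(1/n^{1/2}) E[X] diverges (above the triangle threshold p ~ 1/n).


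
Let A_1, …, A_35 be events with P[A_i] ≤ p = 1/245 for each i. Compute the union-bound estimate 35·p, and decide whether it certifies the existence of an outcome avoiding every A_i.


Union bound: P[∪_{i=1}^{35} A_i] ≤ Σ_i P[A_i] ≤ 35·p = 35·(1/245) = 1/7.
Numerically: 1/7 ≈ 0.1429.
Is 1/7 < 1? YES.
Since P[∪ A_i] ≤ 1/7 < 1, the complement has P[∩ A_i^c] ≥ 1 − 1/7 = 6/7 > 0, so some outcome avoids every A_i.

35·p = 1/7 ≈ 0.1429; existence CERTIFIED by the union bound.


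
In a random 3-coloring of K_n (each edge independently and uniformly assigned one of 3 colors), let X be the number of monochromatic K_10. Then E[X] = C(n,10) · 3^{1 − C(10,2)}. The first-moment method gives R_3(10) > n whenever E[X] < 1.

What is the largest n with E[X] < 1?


We need C(n, 10) · 3^{1 − 45} < 1, i.e. C(n, 10) < 3^{45 − 1} = 984770902183611232881.
Check values of n near the boundary:
  n = 571: C(571, 10) = 937951290893172842001; 937951290893172842001 < 984770902183611232881? YES
  n = 572: C(572, 10) = 954640815642161682606; 954640815642161682606 < 984770902183611232881? YES
  n = 573: C(573, 10) = 971597135635805762226; 971597135635805762226 < 984770902183611232881? YES
  n = 574: C(574, 10) = 988824035203816502691; 988824035203816502691 < 984770902183611232881? NO
The largest n with C(n, 10) < 984770902183611232881 is n = 573 (where E[X] = 35985079097622435638/36472996377170786403 ≈ 0.986623). Hence R_3(10) > 573, i.e. R_3(10) ≥ 574.

Largest n = 573; hence R_3(10) > 573.


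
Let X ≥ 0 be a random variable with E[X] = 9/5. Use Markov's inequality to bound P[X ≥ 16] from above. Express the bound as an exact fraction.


μ = E[X] = 9/5, a = 16.
Markov: P[X ≥ 16] ≤ μ/a = (9/5)/16 = 9/80.
Numerically: ≈ 0.112500.
(Since a = 16 > μ = 1.800000, the bound 9/80 is < 1 and informative.)

P[X ≥ 16] ≤ 9/80 ≈ 0.112500.


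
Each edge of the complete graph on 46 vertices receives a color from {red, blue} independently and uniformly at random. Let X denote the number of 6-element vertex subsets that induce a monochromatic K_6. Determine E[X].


Let X = Σ_S X_S over the C(46, 6) = 9366819 subsets S of size 6, where X_S = 1 if the K_6 on S is monochromatic.
For a fixed S, the K_6 on S has C(6, 2) = 15 edges. P[all 15 edges red] = (1/2)^15, and likewise for blue, so P[monochromatic] = 2·(1/2)^15 = 2^{1 − 15} = 1/16384.
By linearity of expectation: E[X] = C(46, 6) · 2^{1 − 15} = 9366819 · 1/16384 = 9366819/16384.
Numerically: E[X] ≈ 571.70526.

E[X] = C(46,6)·2^(1−C(6,2)) = 9366819/16384 ≈ 571.70526.


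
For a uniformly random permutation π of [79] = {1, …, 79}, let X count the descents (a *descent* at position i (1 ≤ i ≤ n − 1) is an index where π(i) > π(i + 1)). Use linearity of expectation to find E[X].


Write X = Σ X_I over i = 1, …, 78, with X_I the indicator of one descent.
There are 78 indicators.
For each fixed i, the pair (π(i), π(i+1)) is a uniformly random ordered pair of distinct values from {1, …, 79}; by symmetry P[π(i) > π(i+1)] = 1/2.
By linearity: E[X] = 78 · (1/2) = (79 − 1) · (1/2) = 39 ≈ 39.000000.

E[X] = 39 = 39.000000.


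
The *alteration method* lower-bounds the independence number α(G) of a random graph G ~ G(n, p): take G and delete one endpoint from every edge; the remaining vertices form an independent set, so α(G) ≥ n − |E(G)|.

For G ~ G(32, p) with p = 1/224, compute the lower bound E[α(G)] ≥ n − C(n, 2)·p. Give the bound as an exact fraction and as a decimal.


E[|E(G)|] = C(32, 2)·p = 496 · (1/224) = 31/14.
E[α(G)] ≥ n − E[|E(G)|] = 32 − 31/14 = 417/14.
Numerically: ≈ 29.7857.
(This is only a lower bound; the true E[α(G)] may be larger.)

E[α(G)] ≥ 417/14 ≈ 29.7857.


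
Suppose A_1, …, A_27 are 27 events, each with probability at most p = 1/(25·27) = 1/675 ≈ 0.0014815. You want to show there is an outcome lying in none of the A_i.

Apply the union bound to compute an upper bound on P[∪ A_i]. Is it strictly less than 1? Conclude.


Union bound: P[∪_{i=1}^{27} A_i] ≤ Σ_i P[A_i] ≤ 27·p = 27·(1/675) = 1/25.
Numerically: 1/25 ≈ 0.0400000.
Is 1/25 < 1? YES.
Since P[∪ A_i] ≤ 1/25 < 1, the complement has P[∩ A_i^c] ≥ 1 − 1/25 = 24/25 > 0, so some outcome avoids every A_i.

27·p = 1/25 ≈ 0.0400000; existence CERTIFIED by the union bound.


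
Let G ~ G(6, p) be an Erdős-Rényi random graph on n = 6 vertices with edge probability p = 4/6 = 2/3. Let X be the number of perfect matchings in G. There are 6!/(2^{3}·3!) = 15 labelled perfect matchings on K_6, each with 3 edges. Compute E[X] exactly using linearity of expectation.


K_6 has 6!/(2^{3}·3!) = 15 labelled perfect matchings.
For each such perfect matching H, let X_H = 1 if all 3 edges of H are present in G. Then P[X_H = 1] = p^{3} = (2/3)^{3} = 8/27.
By linearity: E[X] = Σ_H E[X_H] = 15 · p^{3} = 15 · 8/27 = 40/9.
Numerically: E[X] ≈ 4.44444.

E[X] = 15 · (2/3)^{3} = 40/9 ≈ 4.44444.


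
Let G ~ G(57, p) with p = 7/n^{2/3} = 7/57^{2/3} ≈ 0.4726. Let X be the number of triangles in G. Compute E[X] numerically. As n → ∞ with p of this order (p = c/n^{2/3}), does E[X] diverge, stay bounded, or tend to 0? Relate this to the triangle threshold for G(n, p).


Number of potential triangles: C(57, 3) = 29260.
Each occurs with probability p³ ≈ (0.4726)³ ≈ 1.055709e-01.
By linearity: E[X] = C(57, 3)·p³ ≈ 29260 · 1.055709e-01 ≈ 3089.0058.
Since α = 2/3 < 1, p = c/n^{2/3} ≫ 1/n is above the triangle threshold p ~ 1/n. Asymptotically E[X] ~ (c³/6)·n^{3(1−α)} = (7³/6)·n^{1} → ∞; triangles are abundant w.h.p.

E[X] ≈ 3089.0058; in regime p = Θ(1/n^{2/3}) E[X] diverges (above the triangle threshold p ~ 1/n).


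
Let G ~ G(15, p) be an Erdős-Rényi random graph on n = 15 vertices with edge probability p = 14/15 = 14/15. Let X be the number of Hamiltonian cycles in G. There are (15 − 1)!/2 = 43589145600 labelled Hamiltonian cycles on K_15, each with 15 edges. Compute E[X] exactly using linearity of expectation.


K_15 has (15 − 1)!/2 = 43589145600 labelled Hamiltonian cycles.
For each such Hamiltonian cycle H, let X_H = 1 if all 15 edges of H are present in G. Then P[X_H = 1] = p^{15} = (14/15)^{15} = 155568095557812224/437893890380859375.
By linearity of expectation: E[X] = Σ_H E[X_H] = 43589145600 · p^{15} = 43589145600 · 155568095557812224/437893890380859375 = 1116227221067356419653632/72081298828125.
Numerically: E[X] ≈ 1.5486e+10.

E[X] = 43589145600 · (14/15)^{15} = 1116227221067356419653632/72081298828125 ≈ 1.5486e+10.


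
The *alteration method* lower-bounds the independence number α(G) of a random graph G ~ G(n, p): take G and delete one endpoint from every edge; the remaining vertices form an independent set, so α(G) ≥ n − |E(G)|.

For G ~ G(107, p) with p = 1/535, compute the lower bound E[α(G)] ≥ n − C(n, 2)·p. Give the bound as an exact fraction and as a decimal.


E[|E(G)|] = C(107, 2)·p = 5671 · (1/535) = 53/5.
E[α(G)] ≥ n − E[|E(G)|] = 107 − 53/5 = 482/5.
Numerically: ≈ 96.400000.
(This is only a lower bound; the true E[α(G)] may be larger.)

E[α(G)] ≥ 482/5 ≈ 96.400000.


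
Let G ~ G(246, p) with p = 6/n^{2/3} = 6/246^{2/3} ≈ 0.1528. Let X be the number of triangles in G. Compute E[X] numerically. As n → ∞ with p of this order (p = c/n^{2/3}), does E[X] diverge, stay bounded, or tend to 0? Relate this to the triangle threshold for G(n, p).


Number of potential triangles: C(246, 3) = 2450980.
Each occurs with probability p³ ≈ (0.1528)³ ≈ 3.569304e-03.
By linearity: E[X] = C(246, 3)·p³ ≈ 2450980 · 3.569304e-03 ≈ 8748.2927.
Since α = 2/3 < 1, p = c/n^{2/3} ≫ 1/n is above the triangle threshold p ~ 1/n. Asymptotically E[X] ~ (c³/6)·n^{3(1−α)} = (6³/6)·n^{1} → ∞; triangles are abundant w.h.p.

E[X] ≈ 8748.2927; in regime p = Θ(1/n^{2/3}) E[X] diverges (above the triangle threshold p ~ 1/n).


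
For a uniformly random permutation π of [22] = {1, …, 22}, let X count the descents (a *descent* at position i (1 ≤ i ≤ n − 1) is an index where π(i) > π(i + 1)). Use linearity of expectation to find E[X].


Write X = Σ X_I over i = 1, …, 21, with X_I the indicator of one descent.
There are 21 indicators.
For each fixed i, the pair (π(i), π(i+1)) is a uniformly random ordered pair of distinct values from {1, …, 22}; by symmetry P[π(i) > π(i+1)] = 1/2.
By linearity: E[X] = 21 · (1/2) = (22 − 1) · (1/2) = 21/2 ≈ 10.5000.

E[X] = 21/2 = 10.5000.


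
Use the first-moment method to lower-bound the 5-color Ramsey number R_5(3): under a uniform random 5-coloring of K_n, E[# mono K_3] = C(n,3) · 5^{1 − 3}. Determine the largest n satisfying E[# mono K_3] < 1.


We need C(n, 3) · 5^{1 − 3} < 1, i.e. C(n, 3) < 5^{3 − 1} = 25.
Check values of n near the boundary:
  n = 4: C(4, 3) = 4; 4 < 25? YES
  n = 5: C(5, 3) = 10; 10 < 25? YES
  n = 6: C(6, 3) = 20; 20 < 25? YES
  n = 7: C(7, 3) = 35; 35 < 25? NO
  n = 8: C(8, 3) = 56; 56 < 25? NO
The largest n with C(n, 3) < 25 is n = 6 (where E[X] = 4/5 ≈ 0.8000). Hence R_5(3) > 6, i.e. R_5(3) ≥ 7.

Largest n = 6; hence R_5(3) > 6.


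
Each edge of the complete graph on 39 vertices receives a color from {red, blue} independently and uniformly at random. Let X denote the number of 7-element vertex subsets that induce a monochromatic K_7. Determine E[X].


Let X = Σ_S X_S over the C(39, 7) = 15380937 subsets S of size 7, where X_S = 1 if the K_7 on S is monochromatic.
For a fixed S, the K_7 on S has C(7, 2) = 21 edges. P[all 21 edges red] = (1/2)^21, and likewise for blue, so P[monochromatic] = 2·(1/2)^21 = 2^{1 − 21} = 1/1048576.
Summing: E[X] = C(39, 7) · 2^{1 − 21} = 15380937 · 1/1048576 = 15380937/1048576.
Numerically: E[X] ≈ 14.668.

E[X] = C(39,7)·2^(1−C(7,2)) = 15380937/1048576 ≈ 14.668.


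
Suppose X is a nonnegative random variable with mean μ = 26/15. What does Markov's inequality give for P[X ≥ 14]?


μ = E[X] = 26/15, a = 14.
Markov: P[X ≥ 14] ≤ μ/a = (26/15)/14 = 13/105.
Numerically: ≈ 0.12381.
(Since a = 14 > μ = 1.73333, the bound 13/105 is < 1 and informative.)

P[X ≥ 14] ≤ 13/105 ≈ 0.12381.


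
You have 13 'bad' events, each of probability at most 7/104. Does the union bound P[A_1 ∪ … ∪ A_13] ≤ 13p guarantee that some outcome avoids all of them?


Union bound: P[∪_{i=1}^{13} A_i] ≤ Σ_i P[A_i] ≤ 13·p = 13·(7/104) = 7/8.
Numerically: 7/8 ≈ 0.875000.
Is 7/8 < 1? YES.
Since P[∪ A_i] ≤ 7/8 < 1, the complement has P[∩ A_i^c] ≥ 1 − 7/8 = 1/8 > 0, so some outcome avoids every A_i.

13·p = 7/8 ≈ 0.875000; existence CERTIFIED by the union bound.


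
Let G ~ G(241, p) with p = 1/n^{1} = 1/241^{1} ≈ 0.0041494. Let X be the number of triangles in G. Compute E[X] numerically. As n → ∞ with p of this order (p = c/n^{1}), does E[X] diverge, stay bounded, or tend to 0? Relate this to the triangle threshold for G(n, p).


Number of potential triangles: C(241, 3) = 2303960.
Each occurs with probability p³ ≈ (0.0041494)³ ≈ 7.1441222e-08.
By linearity: E[X] = C(241, 3)·p³ ≈ 2303960 · 7.1441222e-08 ≈ 0.16460.
Here α = 1, so p = 1/n is exactly at the triangle threshold p ~ 1/n. Asymptotically E[X] → c³/6 = 1³/6 = 1/6 ≈ 0.16667, a bounded constant. In this regime the triangle count is asymptotically Poisson(c³/6).

E[X] ≈ 0.16460; in regime p = Θ(1/n^{1}) E[X] stays bounded (at the triangle threshold p ~ 1/n).


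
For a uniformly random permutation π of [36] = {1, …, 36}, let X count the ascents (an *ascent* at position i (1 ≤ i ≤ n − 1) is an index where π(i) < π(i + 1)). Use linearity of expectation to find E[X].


Write X = Σ X_I over i = 1, …, 35, with X_I the indicator of one ascent.
There are 35 indicators.
For each fixed i, the pair (π(i), π(i+1)) is a uniformly random ordered pair of distinct values from {1, …, 36}; by symmetry P[π(i) < π(i+1)] = 1/2.
By linearity: E[X] = 35 · (1/2) = (36 − 1) · (1/2) = 35/2 ≈ 17.5000.

E[X] = 35/2 = 17.5000.


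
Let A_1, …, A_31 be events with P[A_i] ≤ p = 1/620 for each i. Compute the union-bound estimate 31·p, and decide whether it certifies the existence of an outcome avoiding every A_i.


Union bound: P[∪_{i=1}^{31} A_i] ≤ Σ_i P[A_i] ≤ 31·p = 31·(1/620) = 1/20.
Numerically: 1/20 ≈ 0.0500.
Is 1/20 < 1? YES.
Since P[∪ A_i] ≤ 1/20 < 1, the complement has P[∩ A_i^c] ≥ 1 − 1/20 = 19/20 > 0, so some outcome avoids every A_i.

31·p = 1/20 ≈ 0.0500; existence CERTIFIED by the union bound.


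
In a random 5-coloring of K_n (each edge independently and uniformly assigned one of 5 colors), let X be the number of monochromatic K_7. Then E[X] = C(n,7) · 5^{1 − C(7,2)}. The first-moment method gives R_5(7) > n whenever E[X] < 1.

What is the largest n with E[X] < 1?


We need C(n, 7) · 5^{1 − 21} < 1, i.e. C(n, 7) < 5^{21 − 1} = 95367431640625.
Check values of n near the boundary:
  n = 332: C(332, 7) = 82772214646616; 82772214646616 < 95367431640625? YES
  n = 333: C(333, 7) = 84549532139028; 84549532139028 < 95367431640625? YES
  n = 334: C(334, 7) = 86359460961576; 86359460961576 < 95367431640625? YES
  n = 335: C(335, 7) = 88202498238195; 88202498238195 < 95367431640625? YES
  n = 336: C(336, 7) = 90079147136880; 90079147136880 < 95367431640625? YES
  n = 337: C(337, 7) = 91989916924632; 91989916924632 < 95367431640625? YES
  n = 338: C(338, 7) = 93935323022736; 93935323022736 < 95367431640625? YES
  n = 339: C(339, 7) = 95915887062372; 95915887062372 < 95367431640625? NO
  n = 340: C(340, 7) = 97932136940560; 97932136940560 < 95367431640625? NO
  n = 341: C(341, 7) = 99984606876440; 99984606876440 < 95367431640625? NO
The largest n with C(n, 7) < 95367431640625 is n = 338 (where E[X] = 93935323022736/95367431640625 ≈ 0.984983). Hence R_5(7) > 338, i.e. R_5(7) ≥ 339.

Largest n = 338; hence R_5(7) > 338.


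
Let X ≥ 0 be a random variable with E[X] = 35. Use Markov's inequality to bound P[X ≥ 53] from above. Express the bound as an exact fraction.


μ = E[X] = 35, a = 53.
Markov: P[X ≥ 53] ≤ μ/a = (35)/53 = 35/53.
Numerically: ≈ 0.6604.
(Since a = 53 > μ = 35.0000, the bound 35/53 is < 1 and informative.)

P[X ≥ 53] ≤ 35/53 ≈ 0.6604.


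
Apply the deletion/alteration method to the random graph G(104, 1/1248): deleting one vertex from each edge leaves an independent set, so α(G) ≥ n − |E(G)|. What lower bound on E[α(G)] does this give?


E[|E(G)|] = C(104, 2)·p = 5356 · (1/1248) = 103/24.
E[α(G)] ≥ n − E[|E(G)|] = 104 − 103/24 = 2393/24.
Numerically: ≈ 99.708333.
(This is only a lower bound; the true E[α(G)] may be larger.)

E[α(G)] ≥ 2393/24 ≈ 99.708333.
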